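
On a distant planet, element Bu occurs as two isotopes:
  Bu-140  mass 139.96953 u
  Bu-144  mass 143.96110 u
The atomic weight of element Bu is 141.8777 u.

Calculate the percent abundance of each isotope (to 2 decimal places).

Writing the weighted mean with unknown fraction x of Bu-140:
139.96953·x + 143.96110·(1 − x) = 141.8777
(139.96953 − 143.96110)·x = 141.8777 − 143.96110
x = -2.08340 / -3.99157 = 0.52195 → 52.20% Bu-140, 47.80% Bu-144.

Bu-140: 52.20%, Bu-144: 47.80%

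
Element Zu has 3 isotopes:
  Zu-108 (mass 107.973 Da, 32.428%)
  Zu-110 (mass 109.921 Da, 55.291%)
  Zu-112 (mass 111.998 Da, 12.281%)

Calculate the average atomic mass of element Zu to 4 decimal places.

Ar = Σ fᵢ·mᵢ = 0.32428 × 107.973 + 0.55291 × 109.921 + 0.12281 × 111.998
= 35.01348 + 60.77642 + 13.75447 = 109.54437 Da

109.5444 Da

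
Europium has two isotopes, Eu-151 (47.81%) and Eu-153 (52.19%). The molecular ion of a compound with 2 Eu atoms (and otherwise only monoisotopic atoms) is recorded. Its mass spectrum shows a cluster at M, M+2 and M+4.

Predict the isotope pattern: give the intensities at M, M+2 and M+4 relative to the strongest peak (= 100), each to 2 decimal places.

45.80 : 100.00 : 54.58

The 2 Eu atoms are independent, so intensities follow the terms of (0.4781 + 0.5219)^2.
P(M) = 0.4781^2 = 0.228580
P(M+2) = 2 × 0.4781^1 × 0.5219^1 = 0.499041
P(M+4) = 0.5219^2 = 0.272380
The M+2 peak is largest (0.499041); scaling to 100 gives 45.80 : 100.00 : 54.58.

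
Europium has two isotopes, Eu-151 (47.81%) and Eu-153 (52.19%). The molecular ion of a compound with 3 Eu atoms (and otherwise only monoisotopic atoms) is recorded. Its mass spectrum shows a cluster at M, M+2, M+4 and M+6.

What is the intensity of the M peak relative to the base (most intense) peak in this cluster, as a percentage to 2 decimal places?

27.97%

Binomial terms of (0.4781 + 0.5219)^3: M 0.1093, M+2 0.3579, M+4 0.3907, M+6 0.1422 → M+4 is the base peak.
P(M+4) = C(3,2) × 0.4781^1 × 0.5219^2 = 3 × 0.4781 × 0.27237961 = 0.390674 (base)
P(M) = C(3,0) × 0.4781^3 × 0.5219^0 = 1 × 0.10928391 × 1.0000 = 0.109284
Relative intensity = 0.109284 / 0.390674 × 100 = 27.97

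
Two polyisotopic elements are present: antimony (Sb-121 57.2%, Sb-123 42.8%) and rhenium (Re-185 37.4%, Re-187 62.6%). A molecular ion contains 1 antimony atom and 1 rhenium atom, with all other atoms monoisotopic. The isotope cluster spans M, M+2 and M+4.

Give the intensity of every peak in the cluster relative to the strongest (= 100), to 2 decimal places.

41.29 : 100.00 : 51.71

Antimony pattern (n=1): 0.5720 : 0.4280
Rhenium pattern (n=1): 0.3740 : 0.6260
Convolve the two distributions (both contribute in 2-u steps):
  M: 0.5720×0.3740 = 0.213928
  M+2: 0.5720×0.6260 + 0.4280×0.3740 = 0.518144
  M+4: 0.4280×0.6260 = 0.267928
Scale to base peak (0.518144) = 100: 41.29 : 100.00 : 51.71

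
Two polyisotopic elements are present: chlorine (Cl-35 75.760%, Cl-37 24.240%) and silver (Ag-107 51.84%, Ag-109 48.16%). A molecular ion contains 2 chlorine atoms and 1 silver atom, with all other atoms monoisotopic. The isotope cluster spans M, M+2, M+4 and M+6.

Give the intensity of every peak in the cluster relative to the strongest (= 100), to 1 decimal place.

Chlorine pattern (n=2): 0.57395776 : 0.36728448 : 0.05875776
Silver pattern (n=1): 0.5184 : 0.4816
Convolve the two distributions (both contribute in 2-u steps):
  M: 0.57395776×0.5184 = 0.297540
  M+2: 0.57395776×0.4816 + 0.36728448×0.5184 = 0.466818
  M+4: 0.36728448×0.4816 + 0.05875776×0.5184 = 0.207344
  M+6: 0.05875776×0.4816 = 0.028298
Scale to base peak (0.466818) = 100: 63.7 : 100.0 : 44.4 : 6.1

63.7 : 100.0 : 44.4 : 6.1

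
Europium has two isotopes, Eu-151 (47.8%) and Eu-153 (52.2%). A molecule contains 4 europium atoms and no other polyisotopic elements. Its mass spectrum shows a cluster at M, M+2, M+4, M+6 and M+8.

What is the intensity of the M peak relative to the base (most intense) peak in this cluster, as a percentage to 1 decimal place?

Term probabilities: M 0.0522, M+2 0.2280, M+4 0.3735, M+6 0.2720, M+8 0.0742. Base peak = M+4.
P(M+4) = C(4,2) × 0.478^2 × 0.522^2 = 6 × 0.228484 × 0.272484 = 0.373549 (base)
P(M) = C(4,0) × 0.478^4 × 0.522^0 = 1 × 0.05220494 × 1.0000 = 0.052205
Relative intensity = 0.052205 / 0.373549 × 100 = 14.0

14.0%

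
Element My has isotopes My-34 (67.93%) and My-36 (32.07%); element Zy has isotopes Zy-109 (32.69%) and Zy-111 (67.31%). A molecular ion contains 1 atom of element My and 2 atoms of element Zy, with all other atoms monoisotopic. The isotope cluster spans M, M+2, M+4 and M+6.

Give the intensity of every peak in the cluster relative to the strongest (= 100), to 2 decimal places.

16.17 : 74.23 : 100.00 : 32.37

Element My pattern (n=1): 0.6793 : 0.3207
Element Zy pattern (n=2): 0.10686361 : 0.44007278 : 0.45306361
Convolve the two distributions (both contribute in 2-u steps):
  M: 0.6793×0.10686361 = 0.072592
  M+2: 0.6793×0.44007278 + 0.3207×0.10686361 = 0.333213
  M+4: 0.6793×0.45306361 + 0.3207×0.44007278 = 0.448897
  M+6: 0.3207×0.45306361 = 0.145297
Scale to base peak (0.448897) = 100: 16.17 : 74.23 : 100.00 : 32.37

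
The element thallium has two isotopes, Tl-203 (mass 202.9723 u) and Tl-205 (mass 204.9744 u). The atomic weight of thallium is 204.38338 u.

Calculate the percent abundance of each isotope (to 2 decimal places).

Tl-203: 29.52%, Tl-205: 70.48%

Writing the weighted mean with unknown fraction x of Tl-203:
202.9723·x + 204.9744·(1 − x) = 204.38338
(202.9723 − 204.9744)·x = 204.38338 − 204.9744
x = -0.59102 / -2.0021 = 0.29520 → 29.52% Tl-203, 70.48% Tl-205.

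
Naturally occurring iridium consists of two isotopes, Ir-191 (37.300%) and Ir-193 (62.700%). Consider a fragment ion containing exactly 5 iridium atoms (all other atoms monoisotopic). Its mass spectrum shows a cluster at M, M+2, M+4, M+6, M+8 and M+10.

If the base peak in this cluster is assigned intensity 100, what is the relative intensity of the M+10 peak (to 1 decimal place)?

28.3

Term probabilities: M 0.0072, M+2 0.0607, M+4 0.2040, M+6 0.3429, M+8 0.2882, M+10 0.0969. Base peak = M+6.
P(M+6) = C(5,3) × 0.37300^2 × 0.62700^3 = 10 × 0.139129 × 0.24649188 = 0.342942 (base)
P(M+10) = C(5,5) × 0.37300^0 × 0.62700^5 = 1 × 1.0000 × 0.09690311 = 0.096903
Relative intensity = 0.096903 / 0.342942 × 100 = 28.3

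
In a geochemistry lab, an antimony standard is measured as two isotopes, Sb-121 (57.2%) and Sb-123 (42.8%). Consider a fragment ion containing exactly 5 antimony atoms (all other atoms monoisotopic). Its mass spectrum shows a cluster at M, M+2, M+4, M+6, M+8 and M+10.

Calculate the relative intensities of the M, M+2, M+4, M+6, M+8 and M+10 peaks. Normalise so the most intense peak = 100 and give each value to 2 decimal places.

17.86 : 66.82 : 100.00 : 74.83 : 27.99 : 4.19

Each Sb atom is independently Sb-121 (p = 0.572) or Sb-123 (q = 0.428); the cluster is the binomial expansion (p + q)^5.
P(M) = 0.572^5 = 0.061232
P(M+2) = 5 × 0.572^4 × 0.428^1 = 0.229086
P(M+4) = 10 × 0.572^3 × 0.428^2 = 0.342827
P(M+6) = 10 × 0.572^2 × 0.428^3 = 0.256521
P(M+8) = 5 × 0.572^1 × 0.428^4 = 0.095971
P(M+10) = 0.428^5 = 0.014362
The M+4 peak is largest (0.342827); scaling to 100 gives 17.86 : 66.82 : 100.00 : 74.83 : 27.99 : 4.19.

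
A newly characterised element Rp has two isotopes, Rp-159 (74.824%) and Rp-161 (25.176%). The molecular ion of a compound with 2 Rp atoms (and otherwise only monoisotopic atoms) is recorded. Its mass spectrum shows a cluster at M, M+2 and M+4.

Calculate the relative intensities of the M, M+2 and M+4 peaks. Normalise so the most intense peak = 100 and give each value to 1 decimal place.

Expanding (0.74824 + 0.25176)^2:
P(M) = 0.74824^2 = 0.559863
P(M+2) = 2 × 0.74824^1 × 0.25176^1 = 0.376754
P(M+4) = 0.25176^2 = 0.063383
The M peak is largest (0.559863); scaling to 100 gives 100.0 : 67.3 : 11.3.

100.0 : 67.3 : 11.3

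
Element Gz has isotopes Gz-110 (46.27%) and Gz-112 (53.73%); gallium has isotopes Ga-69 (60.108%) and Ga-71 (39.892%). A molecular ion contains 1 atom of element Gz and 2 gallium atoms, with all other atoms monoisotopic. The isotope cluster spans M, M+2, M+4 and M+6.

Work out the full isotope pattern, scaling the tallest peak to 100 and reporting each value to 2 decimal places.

Element Gz pattern (n=1): 0.4627 : 0.5373
Gallium pattern (n=2): 0.36129717 : 0.47956567 : 0.15913717
Convolve the two distributions (both contribute in 2-u steps):
  M: 0.4627×0.36129717 = 0.167172
  M+2: 0.4627×0.47956567 + 0.5373×0.36129717 = 0.416020
  M+4: 0.4627×0.15913717 + 0.5373×0.47956567 = 0.331303
  M+6: 0.5373×0.15913717 = 0.085504
Scale to base peak (0.416020) = 100: 40.18 : 100.00 : 79.64 : 20.55

40.18 : 100.00 : 79.64 : 20.55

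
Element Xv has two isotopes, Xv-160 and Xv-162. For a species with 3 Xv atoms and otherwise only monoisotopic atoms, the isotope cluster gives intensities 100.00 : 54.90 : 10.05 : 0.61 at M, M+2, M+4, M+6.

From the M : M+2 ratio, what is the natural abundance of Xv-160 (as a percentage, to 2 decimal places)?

84.53%

Let p = fractional abundance of Xv-160. I(M+2)/I(M) = [C(3,1)·p^2·(1−p)] / p^3 = 3·(1−p)/p = 54.90/100.00 = 0.5490
(1−p)/p = 0.5490/3 = 0.1830  ⇒  p = 1/(1 + 0.1830) = 0.8453
Xv-160: 84.53%, Xv-162: 15.47%.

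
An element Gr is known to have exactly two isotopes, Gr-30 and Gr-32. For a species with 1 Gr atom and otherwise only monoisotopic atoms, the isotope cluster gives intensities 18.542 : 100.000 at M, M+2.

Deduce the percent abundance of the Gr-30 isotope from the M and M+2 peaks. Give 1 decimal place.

Let p = fractional abundance of Gr-30. I(M+2)/I(M) = [C(1,1)·p^0·(1−p)] / p^1 = 1·(1−p)/p = 100.000/18.542 = 5.3932
(1−p)/p = 5.3932/1 = 5.3932  ⇒  p = 1/(1 + 5.3932) = 0.1564
Gr-30: 15.6%, Gr-32: 84.4%.

15.6%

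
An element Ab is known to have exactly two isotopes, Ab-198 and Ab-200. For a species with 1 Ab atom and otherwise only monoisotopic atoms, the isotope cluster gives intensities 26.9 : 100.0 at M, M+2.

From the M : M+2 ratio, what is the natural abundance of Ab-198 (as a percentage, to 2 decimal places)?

21.20%

Let p = fractional abundance of Ab-198. I(M+2)/I(M) = [C(1,1)·p^0·(1−p)] / p^1 = 1·(1−p)/p = 100.0/26.9 = 3.7175
(1−p)/p = 3.7175/1 = 3.7175  ⇒  p = 1/(1 + 3.7175) = 0.2120
Ab-198: 21.20%, Ab-200: 78.80%.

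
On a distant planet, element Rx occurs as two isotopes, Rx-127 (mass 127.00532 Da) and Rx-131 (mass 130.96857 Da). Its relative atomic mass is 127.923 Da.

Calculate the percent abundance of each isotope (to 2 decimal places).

Writing the weighted mean with unknown fraction x of Rx-127:
127.00532·x + 130.96857·(1 − x) = 127.923
(127.00532 − 130.96857)·x = 127.923 − 130.96857
x = -3.04557 / -3.96325 = 0.76845 → 76.85% Rx-127, 23.15% Rx-131.

Rx-127: 76.85%, Rx-131: 23.15%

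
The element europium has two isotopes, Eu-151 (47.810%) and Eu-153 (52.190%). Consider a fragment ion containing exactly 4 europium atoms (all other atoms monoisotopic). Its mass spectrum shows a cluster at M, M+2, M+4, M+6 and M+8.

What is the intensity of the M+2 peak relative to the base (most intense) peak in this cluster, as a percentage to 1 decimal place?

61.1%

Term probabilities: M 0.0522, M+2 0.2281, M+4 0.3736, M+6 0.2719, M+8 0.0742. Base peak = M+4.
P(M+4) = C(4,2) × 0.47810^2 × 0.52190^2 = 6 × 0.22857961 × 0.27237961 = 0.373563 (base)
P(M+2) = C(4,1) × 0.47810^3 × 0.52190^1 = 4 × 0.10928391 × 0.5219 = 0.228141
Relative intensity = 0.228141 / 0.373563 × 100 = 61.1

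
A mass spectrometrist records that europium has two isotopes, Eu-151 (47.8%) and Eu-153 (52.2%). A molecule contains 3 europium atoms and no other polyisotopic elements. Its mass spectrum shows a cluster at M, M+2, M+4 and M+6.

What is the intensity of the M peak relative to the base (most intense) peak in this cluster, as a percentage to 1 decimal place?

Term probabilities: M 0.1092, M+2 0.3578, M+4 0.3907, M+6 0.1422. Base peak = M+4.
P(M+4) = C(3,2) × 0.478^1 × 0.522^2 = 3 × 0.4780 × 0.272484 = 0.390742 (base)
P(M) = C(3,0) × 0.478^3 × 0.522^0 = 1 × 0.10921535 × 1.0000 = 0.109215
Relative intensity = 0.109215 / 0.390742 × 100 = 28.0

28.0%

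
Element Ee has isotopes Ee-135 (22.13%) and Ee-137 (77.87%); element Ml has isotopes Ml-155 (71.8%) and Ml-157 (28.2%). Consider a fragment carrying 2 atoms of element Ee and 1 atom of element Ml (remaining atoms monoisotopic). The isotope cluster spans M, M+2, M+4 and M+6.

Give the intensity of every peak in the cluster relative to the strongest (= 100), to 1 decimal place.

6.6 : 49.1 : 100.0 : 32.1

Element Ee pattern (n=2): 0.04897369 : 0.34465262 : 0.60637369
Element Ml pattern (n=1): 0.7180 : 0.2820
Convolve the two distributions (both contribute in 2-u steps):
  M: 0.04897369×0.7180 = 0.035163
  M+2: 0.04897369×0.2820 + 0.34465262×0.7180 = 0.261271
  M+4: 0.34465262×0.2820 + 0.60637369×0.7180 = 0.532568
  M+6: 0.60637369×0.2820 = 0.170997
Scale to base peak (0.532568) = 100: 6.6 : 49.1 : 100.0 : 32.1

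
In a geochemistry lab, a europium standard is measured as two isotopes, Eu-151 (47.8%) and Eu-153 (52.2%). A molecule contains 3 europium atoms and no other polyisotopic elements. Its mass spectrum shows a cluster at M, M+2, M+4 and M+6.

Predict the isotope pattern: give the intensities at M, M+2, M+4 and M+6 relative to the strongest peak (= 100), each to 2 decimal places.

Each Eu atom is independently Eu-151 (p = 0.478) or Eu-153 (q = 0.522); the cluster is the binomial expansion (p + q)^3.
P(M) = 0.478^3 = 0.109215
P(M+2) = 3 × 0.478^2 × 0.522^1 = 0.357806
P(M+4) = 3 × 0.478^1 × 0.522^2 = 0.390742
P(M+6) = 0.522^3 = 0.142237
The M+4 peak is largest (0.390742); scaling to 100 gives 27.95 : 91.57 : 100.00 : 36.40.

27.95 : 91.57 : 100.00 : 36.40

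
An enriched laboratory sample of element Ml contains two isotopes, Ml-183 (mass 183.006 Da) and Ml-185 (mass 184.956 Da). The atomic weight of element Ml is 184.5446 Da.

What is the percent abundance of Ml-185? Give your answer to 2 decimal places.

78.90%

With x = fraction of Ml-183 (so Ml-185 is 1 − x):
183.006·x + 184.956·(1 − x) = 184.5446
(183.006 − 184.956)·x = 184.5446 − 184.956
x = -0.4114 / -1.950 = 0.21097 → 21.10% Ml-183, 78.90% Ml-185.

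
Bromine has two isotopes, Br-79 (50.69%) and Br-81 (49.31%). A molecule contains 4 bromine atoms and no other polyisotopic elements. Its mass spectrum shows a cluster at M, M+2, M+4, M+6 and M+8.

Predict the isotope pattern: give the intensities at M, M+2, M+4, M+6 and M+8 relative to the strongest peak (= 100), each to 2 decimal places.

17.61 : 68.53 : 100.00 : 64.85 : 15.77

Each Br atom is independently Br-79 (p = 0.5069) or Br-81 (q = 0.4931); the cluster is the binomial expansion (p + q)^4.
P(M) = 0.5069^4 = 0.066022
P(M+2) = 4 × 0.5069^3 × 0.4931^1 = 0.256899
P(M+4) = 6 × 0.5069^2 × 0.4931^2 = 0.374857
P(M+6) = 4 × 0.5069^1 × 0.4931^3 = 0.243101
P(M+8) = 0.4931^4 = 0.059121
The M+4 peak is largest (0.374857); scaling to 100 gives 17.61 : 68.53 : 100.00 : 64.85 : 15.77.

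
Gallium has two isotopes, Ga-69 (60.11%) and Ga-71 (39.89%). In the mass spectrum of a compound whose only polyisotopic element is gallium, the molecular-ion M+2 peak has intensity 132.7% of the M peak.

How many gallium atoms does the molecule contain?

2

The M+2/M ratio from n Ga atoms is n · q/p = n · 0.3989/0.6011.
n = 1.327 × 0.6011/0.3989 = 2.00 ≈ 2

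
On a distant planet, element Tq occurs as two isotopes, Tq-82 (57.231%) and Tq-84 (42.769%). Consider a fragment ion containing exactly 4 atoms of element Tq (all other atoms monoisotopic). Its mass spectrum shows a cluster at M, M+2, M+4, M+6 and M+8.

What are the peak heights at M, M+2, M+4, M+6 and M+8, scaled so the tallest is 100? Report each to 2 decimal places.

Each Tq atom is independently Tq-82 (p = 0.57231) or Tq-84 (q = 0.42769); the cluster is the binomial expansion (p + q)^4.
P(M) = 0.57231^4 = 0.107282
P(M+2) = 4 × 0.57231^3 × 0.42769^1 = 0.320688
P(M+4) = 6 × 0.57231^2 × 0.42769^2 = 0.359478
P(M+6) = 4 × 0.57231^1 × 0.42769^3 = 0.179093
P(M+8) = 0.42769^4 = 0.033459
The M+4 peak is largest (0.359478); scaling to 100 gives 29.84 : 89.21 : 100.00 : 49.82 : 9.31.

29.84 : 89.21 : 100.00 : 49.82 : 9.31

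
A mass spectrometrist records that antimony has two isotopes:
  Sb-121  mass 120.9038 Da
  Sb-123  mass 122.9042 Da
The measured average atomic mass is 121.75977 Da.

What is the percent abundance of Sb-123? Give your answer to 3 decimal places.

42.790%

Let x be the fractional abundance of Sb-121; then Sb-123 has abundance 1 − x.
120.9038·x + 122.9042·(1 − x) = 121.75977
(120.9038 − 122.9042)·x = 121.75977 − 122.9042
x = -1.14443 / -2.0004 = 0.57210 → 57.210% Sb-121, 42.790% Sb-123.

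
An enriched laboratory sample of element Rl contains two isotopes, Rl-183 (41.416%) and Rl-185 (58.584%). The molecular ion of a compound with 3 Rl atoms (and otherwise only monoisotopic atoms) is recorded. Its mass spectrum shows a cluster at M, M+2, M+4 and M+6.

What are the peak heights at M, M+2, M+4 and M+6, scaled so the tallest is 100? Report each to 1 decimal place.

Each Rl atom is independently Rl-183 (p = 0.41416) or Rl-185 (q = 0.58584); the cluster is the binomial expansion (p + q)^3.
P(M) = 0.41416^3 = 0.071040
P(M+2) = 3 × 0.41416^2 × 0.58584^1 = 0.301465
P(M+4) = 3 × 0.41416^1 × 0.58584^2 = 0.426430
P(M+6) = 0.58584^3 = 0.201065
The M+4 peak is largest (0.426430); scaling to 100 gives 16.7 : 70.7 : 100.0 : 47.2.

16.7 : 70.7 : 100.0 : 47.2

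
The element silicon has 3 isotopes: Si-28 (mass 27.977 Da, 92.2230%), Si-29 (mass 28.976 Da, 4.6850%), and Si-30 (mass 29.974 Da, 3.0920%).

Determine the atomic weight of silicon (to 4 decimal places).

Average mass = Σ (abundance × isotope mass) = 0.922230 × 27.977 + 0.046850 × 28.976 + 0.030920 × 29.974
= 25.80123 + 1.35753 + 0.92680 = 28.08556 Da

28.0856 Da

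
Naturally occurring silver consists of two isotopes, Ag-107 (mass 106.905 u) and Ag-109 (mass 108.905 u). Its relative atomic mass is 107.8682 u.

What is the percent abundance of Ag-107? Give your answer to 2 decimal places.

51.84%

With x = fraction of Ag-107 (so Ag-109 is 1 − x):
106.905·x + 108.905·(1 − x) = 107.8682
(106.905 − 108.905)·x = 107.8682 − 108.905
x = -1.0368 / -2.000 = 0.51840 → 51.84% Ag-107, 48.16% Ag-109.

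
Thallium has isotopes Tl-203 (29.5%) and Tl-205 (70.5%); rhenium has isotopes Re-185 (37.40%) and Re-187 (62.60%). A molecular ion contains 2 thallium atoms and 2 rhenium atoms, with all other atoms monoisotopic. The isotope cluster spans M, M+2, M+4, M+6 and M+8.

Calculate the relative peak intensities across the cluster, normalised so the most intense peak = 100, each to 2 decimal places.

3.08 : 25.00 : 75.40 : 100.00 : 49.22

Thallium pattern (n=2): 0.087025 : 0.41595 : 0.497025
Rhenium pattern (n=2): 0.139876 : 0.468248 : 0.391876
Convolve the two distributions (both contribute in 2-u steps):
  M: 0.087025×0.139876 = 0.012173
  M+2: 0.087025×0.468248 + 0.41595×0.139876 = 0.098931
  M+4: 0.087025×0.391876 + 0.41595×0.468248 + 0.497025×0.139876 = 0.298393
  M+6: 0.41595×0.391876 + 0.497025×0.468248 = 0.395732
  M+8: 0.497025×0.391876 = 0.194772
Scale to base peak (0.395732) = 100: 3.08 : 25.00 : 75.40 : 100.00 : 49.22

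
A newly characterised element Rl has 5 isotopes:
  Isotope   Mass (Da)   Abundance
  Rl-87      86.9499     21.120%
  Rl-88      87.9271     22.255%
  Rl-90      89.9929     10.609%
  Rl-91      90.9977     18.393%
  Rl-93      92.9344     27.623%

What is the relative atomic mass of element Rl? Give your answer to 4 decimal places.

89.8878 Da

The abundance-weighted mean is 0.21120 × 86.9499 + 0.22255 × 87.9271 + 0.10609 × 89.9929 + 0.18393 × 90.9977 + 0.27623 × 92.9344
= 18.36382 + 19.56818 + 9.54735 + 16.73721 + 25.67127 = 89.88783 Da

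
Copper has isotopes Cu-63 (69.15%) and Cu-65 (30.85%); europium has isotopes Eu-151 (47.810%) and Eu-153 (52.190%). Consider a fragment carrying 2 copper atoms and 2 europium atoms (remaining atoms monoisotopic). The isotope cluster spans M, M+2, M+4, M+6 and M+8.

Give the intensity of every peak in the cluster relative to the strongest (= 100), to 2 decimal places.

Copper pattern (n=2): 0.47817225 : 0.4266555 : 0.09517225
Europium pattern (n=2): 0.22857961 : 0.49904078 : 0.27237961
Convolve the two distributions (both contribute in 2-u steps):
  M: 0.47817225×0.22857961 = 0.109300
  M+2: 0.47817225×0.49904078 + 0.4266555×0.22857961 = 0.336152
  M+4: 0.47817225×0.27237961 + 0.4266555×0.49904078 + 0.09517225×0.22857961 = 0.364917
  M+6: 0.4266555×0.27237961 + 0.09517225×0.49904078 = 0.163707
  M+8: 0.09517225×0.27237961 = 0.025923
Scale to base peak (0.364917) = 100: 29.95 : 92.12 : 100.00 : 44.86 : 7.10

29.95 : 92.12 : 100.00 : 44.86 : 7.10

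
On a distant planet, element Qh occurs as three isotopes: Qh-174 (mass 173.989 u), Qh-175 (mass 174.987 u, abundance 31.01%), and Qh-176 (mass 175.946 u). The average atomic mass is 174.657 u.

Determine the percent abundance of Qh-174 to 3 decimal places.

The remaining 68.99% is split between Qh-174 (fraction x) and Qh-176 (fraction 0.6899 − x).
Substituting: 173.989x + 175.946(0.6899 − x) = 120.3935313
(173.989 − 175.946)x = -0.9916141  ⇒  x = 0.50670, y = 0.18320
Qh-174: 50.670%, Qh-176: 18.320%.

50.670%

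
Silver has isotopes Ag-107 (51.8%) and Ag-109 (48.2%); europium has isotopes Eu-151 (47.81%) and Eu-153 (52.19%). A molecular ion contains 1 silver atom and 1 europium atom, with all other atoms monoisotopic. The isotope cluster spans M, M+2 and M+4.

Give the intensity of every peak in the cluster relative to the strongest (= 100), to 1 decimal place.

49.5 : 100.0 : 50.2

Silver pattern (n=1): 0.5180 : 0.4820
Europium pattern (n=1): 0.4781 : 0.5219
Convolve the two distributions (both contribute in 2-u steps):
  M: 0.5180×0.4781 = 0.247656
  M+2: 0.5180×0.5219 + 0.4820×0.4781 = 0.500788
  M+4: 0.4820×0.5219 = 0.251556
Scale to base peak (0.500788) = 100: 49.5 : 100.0 : 50.2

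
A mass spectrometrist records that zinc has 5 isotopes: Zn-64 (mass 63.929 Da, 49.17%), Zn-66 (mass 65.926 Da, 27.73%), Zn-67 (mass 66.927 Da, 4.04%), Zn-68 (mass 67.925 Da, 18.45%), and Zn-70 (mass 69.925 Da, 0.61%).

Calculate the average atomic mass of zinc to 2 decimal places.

65.38 Da

Weight each isotope mass by its fractional abundance: 0.4917 × 63.929 + 0.2773 × 65.926 + 0.0404 × 66.927 + 0.1845 × 67.925 + 0.0061 × 69.925
= 31.4339 + 18.2813 + 2.7039 + 12.5322 + 0.4265 = 65.3778 Da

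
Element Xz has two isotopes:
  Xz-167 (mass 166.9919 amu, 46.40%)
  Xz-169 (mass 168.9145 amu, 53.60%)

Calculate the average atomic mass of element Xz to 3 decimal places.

Weight each isotope mass by its fractional abundance: 0.4640 × 166.9919 + 0.5360 × 168.9145
= 77.48424 + 90.53817 = 168.02241 amu

168.022 amu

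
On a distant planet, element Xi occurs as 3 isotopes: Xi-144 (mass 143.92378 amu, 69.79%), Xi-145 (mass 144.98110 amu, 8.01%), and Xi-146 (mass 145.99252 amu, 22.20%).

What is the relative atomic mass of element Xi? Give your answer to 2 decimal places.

144.47 amu

Ar = Σ fᵢ·mᵢ = 0.6979 × 143.92378 + 0.0801 × 144.98110 + 0.2220 × 145.99252
= 100.444406 + 11.612986 + 32.410339 = 144.467731 amu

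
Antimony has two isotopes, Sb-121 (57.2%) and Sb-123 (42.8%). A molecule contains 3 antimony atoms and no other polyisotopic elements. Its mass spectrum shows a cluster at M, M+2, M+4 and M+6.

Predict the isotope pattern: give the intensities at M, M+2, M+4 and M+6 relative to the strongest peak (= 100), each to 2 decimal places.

Each Sb atom is independently Sb-121 (p = 0.572) or Sb-123 (q = 0.428); the cluster is the binomial expansion (p + q)^3.
P(M) = 0.572^3 = 0.187149
P(M+2) = 3 × 0.572^2 × 0.428^1 = 0.420104
P(M+4) = 3 × 0.572^1 × 0.428^2 = 0.314344
P(M+6) = 0.428^3 = 0.078403
The M+2 peak is largest (0.420104); scaling to 100 gives 44.55 : 100.00 : 74.83 : 18.66.

44.55 : 100.00 : 74.83 : 18.66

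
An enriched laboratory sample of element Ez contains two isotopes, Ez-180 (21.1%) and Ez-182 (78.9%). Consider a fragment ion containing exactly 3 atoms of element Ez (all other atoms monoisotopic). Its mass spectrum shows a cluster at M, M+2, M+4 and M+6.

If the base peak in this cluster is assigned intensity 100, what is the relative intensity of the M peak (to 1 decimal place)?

(0.211 + 0.789)^3 gives M 0.0094, M+2 0.1054, M+4 0.3941, M+6 0.4912; the largest is M+6.
P(M+6) = C(3,3) × 0.211^0 × 0.789^3 = 1 × 1.0000 × 0.49116907 = 0.491169 (base)
P(M) = C(3,0) × 0.211^3 × 0.789^0 = 1 × 0.00939393 × 1.0000 = 0.009394
Relative intensity = 0.009394 / 0.491169 × 100 = 1.9

1.9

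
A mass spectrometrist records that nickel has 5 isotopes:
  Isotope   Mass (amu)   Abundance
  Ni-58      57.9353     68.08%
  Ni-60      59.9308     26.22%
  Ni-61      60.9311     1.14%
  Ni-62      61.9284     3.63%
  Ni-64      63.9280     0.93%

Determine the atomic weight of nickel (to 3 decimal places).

Average mass = Σ (abundance × isotope mass) = 0.6808 × 57.9353 + 0.2622 × 59.9308 + 0.0114 × 60.9311 + 0.0363 × 61.9284 + 0.0093 × 63.9280
= 39.44235 + 15.71386 + 0.69461 + 2.24800 + 0.59453 = 58.69335 amu

58.693 amu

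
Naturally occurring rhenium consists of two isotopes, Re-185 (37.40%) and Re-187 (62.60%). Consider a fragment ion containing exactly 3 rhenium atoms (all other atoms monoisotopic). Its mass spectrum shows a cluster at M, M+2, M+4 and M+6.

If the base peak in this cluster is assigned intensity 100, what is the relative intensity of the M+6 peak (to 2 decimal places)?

55.79

Term probabilities: M 0.0523, M+2 0.2627, M+4 0.4397, M+6 0.2453. Base peak = M+4.
P(M+4) = C(3,2) × 0.3740^1 × 0.6260^2 = 3 × 0.3740 × 0.391876 = 0.439685 (base)
P(M+6) = C(3,3) × 0.3740^0 × 0.6260^3 = 1 × 1.0000 × 0.24531438 = 0.245314
Relative intensity = 0.245314 / 0.439685 × 100 = 55.79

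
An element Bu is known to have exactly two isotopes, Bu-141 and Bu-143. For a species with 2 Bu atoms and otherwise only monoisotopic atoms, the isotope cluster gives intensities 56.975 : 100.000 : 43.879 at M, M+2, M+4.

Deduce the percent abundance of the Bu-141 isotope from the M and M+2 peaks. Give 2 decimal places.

53.26%

If p is the fraction of Bu that is Bu-141, then I(M+2)/I(M) = [C(2,1)·p^1·(1−p)] / p^2 = 2·(1−p)/p = 100.000/56.975 = 1.7552
(1−p)/p = 1.7552/2 = 0.8776  ⇒  p = 1/(1 + 0.8776) = 0.5326
Bu-141: 53.26%, Bu-143: 46.74%.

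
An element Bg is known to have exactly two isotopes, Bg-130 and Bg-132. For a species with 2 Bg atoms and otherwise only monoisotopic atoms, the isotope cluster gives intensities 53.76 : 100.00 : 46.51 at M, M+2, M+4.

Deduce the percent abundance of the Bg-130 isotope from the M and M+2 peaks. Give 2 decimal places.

Write p for the Bg-130 fraction. I(M+2)/I(M) = [C(2,1)·p^1·(1−p)] / p^2 = 2·(1−p)/p = 100.00/53.76 = 1.8601
(1−p)/p = 1.8601/2 = 0.9301  ⇒  p = 1/(1 + 0.9301) = 0.5181
Bg-130: 51.81%, Bg-132: 48.19%.

51.81%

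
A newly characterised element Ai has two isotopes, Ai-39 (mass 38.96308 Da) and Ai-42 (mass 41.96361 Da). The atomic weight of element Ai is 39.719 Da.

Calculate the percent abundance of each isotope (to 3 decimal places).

Writing the weighted mean with unknown fraction x of Ai-39:
38.96308·x + 41.96361·(1 − x) = 39.719
(38.96308 − 41.96361)·x = 39.719 − 41.96361
x = -2.24461 / -3.00053 = 0.74807 → 74.807% Ai-39, 25.193% Ai-42.

Ai-39: 74.807%, Ai-42: 25.193%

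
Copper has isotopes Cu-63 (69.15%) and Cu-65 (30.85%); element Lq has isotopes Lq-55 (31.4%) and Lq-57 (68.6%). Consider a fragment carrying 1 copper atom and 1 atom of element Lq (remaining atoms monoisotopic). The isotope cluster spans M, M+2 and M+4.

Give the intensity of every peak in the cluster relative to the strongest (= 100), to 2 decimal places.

38.01 : 100.00 : 37.05

Copper pattern (n=1): 0.6915 : 0.3085
Element Lq pattern (n=1): 0.3140 : 0.6860
Convolve the two distributions (both contribute in 2-u steps):
  M: 0.6915×0.3140 = 0.217131
  M+2: 0.6915×0.6860 + 0.3085×0.3140 = 0.571238
  M+4: 0.3085×0.6860 = 0.211631
Scale to base peak (0.571238) = 100: 38.01 : 100.00 : 37.05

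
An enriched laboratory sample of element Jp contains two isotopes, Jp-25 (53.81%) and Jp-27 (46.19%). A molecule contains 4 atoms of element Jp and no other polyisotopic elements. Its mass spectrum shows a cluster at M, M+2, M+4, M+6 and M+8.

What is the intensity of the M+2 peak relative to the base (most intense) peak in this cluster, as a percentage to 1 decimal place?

(0.5381 + 0.4619)^4 gives M 0.0838, M+2 0.2879, M+4 0.3707, M+6 0.2121, M+8 0.0455; the largest is M+4.
P(M+4) = C(4,2) × 0.5381^2 × 0.4619^2 = 6 × 0.28955161 × 0.21335161 = 0.370658 (base)
P(M+2) = C(4,1) × 0.5381^3 × 0.4619^1 = 4 × 0.15580772 × 0.4619 = 0.287870
Relative intensity = 0.287870 / 0.370658 × 100 = 77.7

77.7%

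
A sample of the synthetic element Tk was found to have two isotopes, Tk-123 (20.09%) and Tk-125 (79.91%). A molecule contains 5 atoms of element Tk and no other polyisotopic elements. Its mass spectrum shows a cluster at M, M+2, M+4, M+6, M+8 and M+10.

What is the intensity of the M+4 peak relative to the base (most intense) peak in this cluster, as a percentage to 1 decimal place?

(0.2009 + 0.7991)^5 gives M 0.0003, M+2 0.0065, M+4 0.0518, M+6 0.2060, M+8 0.4096, M+10 0.3258; the largest is M+8.
P(M+8) = C(5,4) × 0.2009^1 × 0.7991^4 = 5 × 0.2009 × 0.40775991 = 0.409595 (base)
P(M+4) = C(5,2) × 0.2009^3 × 0.7991^2 = 10 × 0.00810849 × 0.63856081 = 0.051778
Relative intensity = 0.051778 / 0.409595 × 100 = 12.6

12.6%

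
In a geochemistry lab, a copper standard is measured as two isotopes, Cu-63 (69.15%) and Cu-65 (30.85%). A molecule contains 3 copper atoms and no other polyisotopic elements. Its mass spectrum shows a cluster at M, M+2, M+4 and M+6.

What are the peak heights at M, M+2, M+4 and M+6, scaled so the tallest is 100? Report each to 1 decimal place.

Expanding (0.6915 + 0.3085)^3:
P(M) = 0.6915^3 = 0.330656
P(M+2) = 3 × 0.6915^2 × 0.3085^1 = 0.442548
P(M+4) = 3 × 0.6915^1 × 0.3085^2 = 0.197435
P(M+6) = 0.3085^3 = 0.029361
The M+2 peak is largest (0.442548); scaling to 100 gives 74.7 : 100.0 : 44.6 : 6.6.

74.7 : 100.0 : 44.6 : 6.6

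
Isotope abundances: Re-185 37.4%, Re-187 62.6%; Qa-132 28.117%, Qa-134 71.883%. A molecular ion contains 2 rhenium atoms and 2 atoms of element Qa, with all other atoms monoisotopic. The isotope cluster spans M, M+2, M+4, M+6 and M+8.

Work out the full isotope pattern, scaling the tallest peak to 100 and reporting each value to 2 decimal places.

2.76 : 23.37 : 73.07 : 100.00 : 50.58

Rhenium pattern (n=2): 0.139876 : 0.468248 : 0.391876
Element Qa pattern (n=2): 0.07905657 : 0.40422686 : 0.51671657
Convolve the two distributions (both contribute in 2-u steps):
  M: 0.139876×0.07905657 = 0.011058
  M+2: 0.139876×0.40422686 + 0.468248×0.07905657 = 0.093560
  M+4: 0.139876×0.51671657 + 0.468248×0.40422686 + 0.391876×0.07905657 = 0.292535
  M+6: 0.468248×0.51671657 + 0.391876×0.40422686 = 0.400358
  M+8: 0.391876×0.51671657 = 0.202489
Scale to base peak (0.400358) = 100: 2.76 : 23.37 : 73.07 : 100.00 : 50.58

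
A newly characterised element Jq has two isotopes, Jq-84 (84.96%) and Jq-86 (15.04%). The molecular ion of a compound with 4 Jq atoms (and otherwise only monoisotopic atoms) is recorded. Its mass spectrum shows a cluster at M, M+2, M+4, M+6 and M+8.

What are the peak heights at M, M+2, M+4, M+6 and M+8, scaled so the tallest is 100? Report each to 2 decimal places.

100.00 : 70.81 : 18.80 : 2.22 : 0.10

The 4 Jq atoms are independent, so intensities follow the terms of (0.8496 + 0.1504)^4.
P(M) = 0.8496^4 = 0.521024
P(M+2) = 4 × 0.8496^3 × 0.1504^1 = 0.368936
P(M+4) = 6 × 0.8496^2 × 0.1504^2 = 0.097966
P(M+6) = 4 × 0.8496^1 × 0.1504^3 = 0.011562
P(M+8) = 0.1504^4 = 0.000512
The M peak is largest (0.521024); scaling to 100 gives 100.00 : 70.81 : 18.80 : 2.22 : 0.10.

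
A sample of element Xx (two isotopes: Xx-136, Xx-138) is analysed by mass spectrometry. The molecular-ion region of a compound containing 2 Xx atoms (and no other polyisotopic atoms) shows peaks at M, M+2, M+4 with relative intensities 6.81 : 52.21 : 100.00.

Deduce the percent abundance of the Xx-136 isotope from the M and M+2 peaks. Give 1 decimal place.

Let p = fractional abundance of Xx-136. I(M+2)/I(M) = [C(2,1)·p^1·(1−p)] / p^2 = 2·(1−p)/p = 52.21/6.81 = 7.6667
(1−p)/p = 7.6667/2 = 3.8333  ⇒  p = 1/(1 + 3.8333) = 0.2069
Xx-136: 20.7%, Xx-138: 79.3%.

20.7%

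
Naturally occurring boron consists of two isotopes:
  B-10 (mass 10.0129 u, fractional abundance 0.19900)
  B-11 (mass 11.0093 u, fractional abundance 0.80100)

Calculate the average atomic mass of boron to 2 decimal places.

The abundance-weighted mean is 0.19900 × 10.0129 + 0.80100 × 11.0093
= 1.99257 + 8.81845 = 10.81102 u

10.81 u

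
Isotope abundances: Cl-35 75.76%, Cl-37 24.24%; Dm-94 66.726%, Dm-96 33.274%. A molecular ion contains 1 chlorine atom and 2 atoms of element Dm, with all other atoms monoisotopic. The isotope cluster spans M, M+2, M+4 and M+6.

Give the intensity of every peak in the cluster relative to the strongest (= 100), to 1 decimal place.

75.9 : 100.0 : 43.1 : 6.0

Chlorine pattern (n=1): 0.7576 : 0.2424
Element Dm pattern (n=2): 0.44523591 : 0.44404818 : 0.11071591
Convolve the two distributions (both contribute in 2-u steps):
  M: 0.7576×0.44523591 = 0.337311
  M+2: 0.7576×0.44404818 + 0.2424×0.44523591 = 0.444336
  M+4: 0.7576×0.11071591 + 0.2424×0.44404818 = 0.191516
  M+6: 0.2424×0.11071591 = 0.026838
Scale to base peak (0.444336) = 100: 75.9 : 100.0 : 43.1 : 6.0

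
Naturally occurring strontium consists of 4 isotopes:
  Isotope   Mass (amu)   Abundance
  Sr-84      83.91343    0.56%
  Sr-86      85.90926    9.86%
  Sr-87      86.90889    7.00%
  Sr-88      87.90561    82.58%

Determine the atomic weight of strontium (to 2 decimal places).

87.62 amu

Average mass = Σ (abundance × isotope mass) = 0.0056 × 83.91343 + 0.0986 × 85.90926 + 0.0700 × 86.90889 + 0.8258 × 87.90561
= 0.469915 + 8.470653 + 6.083622 + 72.592453 = 87.616643 amu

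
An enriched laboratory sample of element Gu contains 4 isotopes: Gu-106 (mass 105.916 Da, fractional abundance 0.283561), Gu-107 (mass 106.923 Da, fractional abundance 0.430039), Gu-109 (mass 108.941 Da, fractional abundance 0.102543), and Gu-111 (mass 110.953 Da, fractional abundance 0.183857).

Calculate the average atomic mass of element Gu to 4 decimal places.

107.5853 Da

The abundance-weighted mean is 0.283561 × 105.916 + 0.430039 × 106.923 + 0.102543 × 108.941 + 0.183857 × 110.953
= 30.03365 + 45.98106 + 11.17114 + 20.39949 = 107.58534 Da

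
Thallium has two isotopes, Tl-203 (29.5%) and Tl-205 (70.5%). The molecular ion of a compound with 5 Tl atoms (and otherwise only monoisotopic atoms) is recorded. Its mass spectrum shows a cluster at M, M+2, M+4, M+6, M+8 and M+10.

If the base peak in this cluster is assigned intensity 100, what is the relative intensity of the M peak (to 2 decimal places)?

0.61

Term probabilities: M 0.0022, M+2 0.0267, M+4 0.1276, M+6 0.3049, M+8 0.3644, M+10 0.1742. Base peak = M+8.
P(M+8) = C(5,4) × 0.295^1 × 0.705^4 = 5 × 0.2950 × 0.24703385 = 0.364375 (base)
P(M) = C(5,0) × 0.295^5 × 0.705^0 = 1 × 0.00223414 × 1.0000 = 0.002234
Relative intensity = 0.002234 / 0.364375 × 100 = 0.61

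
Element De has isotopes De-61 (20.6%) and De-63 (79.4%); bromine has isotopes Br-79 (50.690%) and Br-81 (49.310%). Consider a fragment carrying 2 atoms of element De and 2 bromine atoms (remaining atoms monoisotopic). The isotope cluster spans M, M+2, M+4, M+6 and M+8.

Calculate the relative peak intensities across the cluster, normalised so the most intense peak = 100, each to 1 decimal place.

Element De pattern (n=2): 0.042436 : 0.327128 : 0.630436
Bromine pattern (n=2): 0.25694761 : 0.49990478 : 0.24314761
Convolve the two distributions (both contribute in 2-u steps):
  M: 0.042436×0.25694761 = 0.010904
  M+2: 0.042436×0.49990478 + 0.327128×0.25694761 = 0.105269
  M+4: 0.042436×0.24314761 + 0.327128×0.49990478 + 0.630436×0.25694761 = 0.335840
  M+6: 0.327128×0.24314761 + 0.630436×0.49990478 = 0.394698
  M+8: 0.630436×0.24314761 = 0.153289
Scale to base peak (0.394698) = 100: 2.8 : 26.7 : 85.1 : 100.0 : 38.8

2.8 : 26.7 : 85.1 : 100.0 : 38.8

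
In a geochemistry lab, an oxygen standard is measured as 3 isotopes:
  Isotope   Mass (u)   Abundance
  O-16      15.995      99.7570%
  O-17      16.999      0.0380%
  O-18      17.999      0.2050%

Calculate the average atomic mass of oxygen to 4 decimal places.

Ar = Σ fᵢ·mᵢ = 0.997570 × 15.995 + 0.000380 × 16.999 + 0.002050 × 17.999
= 15.95613 + 0.00646 + 0.03690 = 15.99949 u

15.9995 u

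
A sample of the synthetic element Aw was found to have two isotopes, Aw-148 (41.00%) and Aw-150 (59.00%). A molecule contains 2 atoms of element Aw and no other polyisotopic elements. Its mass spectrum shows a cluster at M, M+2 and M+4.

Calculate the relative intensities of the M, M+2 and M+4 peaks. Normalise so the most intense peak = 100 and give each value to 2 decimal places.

34.75 : 100.00 : 71.95

Expanding (0.4100 + 0.5900)^2:
P(M) = 0.4100^2 = 0.168100
P(M+2) = 2 × 0.4100^1 × 0.5900^1 = 0.483800
P(M+4) = 0.5900^2 = 0.348100
The M+2 peak is largest (0.483800); scaling to 100 gives 34.75 : 100.00 : 71.95.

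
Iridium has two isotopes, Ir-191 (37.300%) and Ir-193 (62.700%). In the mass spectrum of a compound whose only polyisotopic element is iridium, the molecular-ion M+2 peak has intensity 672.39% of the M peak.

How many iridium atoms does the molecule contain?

4

With n Ir atoms, P(M+2)/P(M) = C(n,1)·p^(n−1)q / p^n = n·q/p = n · 0.62700/0.37300.
n = 6.7239 × 0.37300/0.62700 = 4.00 ≈ 4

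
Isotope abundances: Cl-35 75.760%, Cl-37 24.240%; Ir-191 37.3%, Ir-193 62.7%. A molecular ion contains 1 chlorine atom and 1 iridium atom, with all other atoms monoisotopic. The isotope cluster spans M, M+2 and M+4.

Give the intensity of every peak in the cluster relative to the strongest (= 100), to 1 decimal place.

Chlorine pattern (n=1): 0.7576 : 0.2424
Iridium pattern (n=1): 0.3730 : 0.6270
Convolve the two distributions (both contribute in 2-u steps):
  M: 0.7576×0.3730 = 0.282585
  M+2: 0.7576×0.6270 + 0.2424×0.3730 = 0.565430
  M+4: 0.2424×0.6270 = 0.151985
Scale to base peak (0.565430) = 100: 50.0 : 100.0 : 26.9

50.0 : 100.0 : 26.9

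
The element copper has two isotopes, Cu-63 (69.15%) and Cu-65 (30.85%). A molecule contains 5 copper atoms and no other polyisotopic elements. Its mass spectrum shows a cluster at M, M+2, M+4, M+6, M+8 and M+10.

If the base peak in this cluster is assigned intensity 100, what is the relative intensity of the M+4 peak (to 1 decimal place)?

89.2

(0.6915 + 0.3085)^5 gives M 0.1581, M+2 0.3527, M+4 0.3147, M+6 0.1404, M+8 0.0313, M+10 0.0028; the largest is M+2.
P(M+2) = C(5,1) × 0.6915^4 × 0.3085^1 = 5 × 0.2286487 × 0.3085 = 0.352691 (base)
P(M+4) = C(5,2) × 0.6915^3 × 0.3085^2 = 10 × 0.33065611 × 0.09517225 = 0.314693
Relative intensity = 0.314693 / 0.352691 × 100 = 89.2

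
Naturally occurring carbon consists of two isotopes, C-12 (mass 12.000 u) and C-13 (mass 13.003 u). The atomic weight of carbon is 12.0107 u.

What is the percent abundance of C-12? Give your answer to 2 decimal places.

Let x be the fractional abundance of C-12; then C-13 has abundance 1 − x.
12.000·x + 13.003·(1 − x) = 12.0107
(12.000 − 13.003)·x = 12.0107 − 13.003
x = -0.9923 / -1.003 = 0.98933 → 98.93% C-12, 1.07% C-13.

98.93%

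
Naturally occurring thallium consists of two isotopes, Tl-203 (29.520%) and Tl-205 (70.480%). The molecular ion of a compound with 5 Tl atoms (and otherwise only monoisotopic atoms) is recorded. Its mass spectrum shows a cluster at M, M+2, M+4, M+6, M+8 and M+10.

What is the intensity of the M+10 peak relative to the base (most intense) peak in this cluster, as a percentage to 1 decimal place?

(0.29520 + 0.70480)^5 gives M 0.0022, M+2 0.0268, M+4 0.1278, M+6 0.3051, M+8 0.3642, M+10 0.1739; the largest is M+8.
P(M+8) = C(5,4) × 0.29520^1 × 0.70480^4 = 5 × 0.2952 × 0.24675365 = 0.364208 (base)
P(M+10) = C(5,5) × 0.29520^0 × 0.70480^5 = 1 × 1.0000 × 0.17391197 = 0.173912
Relative intensity = 0.173912 / 0.364208 × 100 = 47.8

47.8%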